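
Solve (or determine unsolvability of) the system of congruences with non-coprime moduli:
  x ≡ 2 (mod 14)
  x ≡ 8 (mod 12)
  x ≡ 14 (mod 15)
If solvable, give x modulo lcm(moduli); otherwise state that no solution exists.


Moduli 14, 12, 15 are not pairwise coprime, so CRT works modulo lcm(m_i) when all pairwise compatibility conditions hold.
Pairwise compatibility: gcd(m_i, m_j) must divide a_i - a_j for every pair.
Merge one congruence at a time:
  Start: x ≡ 2 (mod 14).
  Combine with x ≡ 8 (mod 12): gcd(14, 12) = 2; 8 - 2 = 6, which IS divisible by 2, so compatible.
    Write x = 2 + 14·t and substitute into x ≡ 8 (mod 12): 14·t ≡ 8 − 2 = 6 (mod 12).
    Divide the congruence (and modulus) by g = 2: 7·t ≡ 3 (mod 6).
    Reduce coefficients mod 6: 1·t ≡ 3 (mod 6).
    So t ≡ 3 (mod 6).
    Then x = 2 + 14·3 = 44, valid modulo lcm(14, 12) = 84: x ≡ 44 (mod 84).
  Combine with x ≡ 14 (mod 15): gcd(84, 15) = 3; 14 - 44 = -30, which IS divisible by 3, so compatible.
    Write x = 44 + 84·t and substitute into x ≡ 14 (mod 15): 84·t ≡ 14 − 44 = -30 (mod 15).
    Divide the congruence (and modulus) by g = 3: 28·t ≡ -10 (mod 5).
    Reduce coefficients mod 5: 3·t ≡ 0 (mod 5).
    The inverse of 3 mod 5 is 2 (since 3·2 = 6 = 1·5 + 1), so t ≡ 2·0 = 0 ≡ 0 (mod 5).
    Then x = 44 + 84·0 = 44, valid modulo lcm(84, 15) = 420: x ≡ 44 (mod 420).
Verify: 44 mod 14 = 2, 44 mod 12 = 8, 44 mod 15 = 14.

x ≡ 44 (mod 420).


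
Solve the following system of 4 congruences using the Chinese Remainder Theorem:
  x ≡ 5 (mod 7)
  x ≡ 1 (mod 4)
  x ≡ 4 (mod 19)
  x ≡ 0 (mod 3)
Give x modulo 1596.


Product of moduli M = 7 · 4 · 19 · 3 = 1596.
Merge one congruence at a time:
  Start: x ≡ 5 (mod 7).
  Combine with x ≡ 1 (mod 4); new modulus lcm = 28.
    Write x = 5 + 7·t and substitute into x ≡ 1 (mod 4): 7·t ≡ 1 − 5 = -4 (mod 4).
    Reduce coefficients mod 4: 3·t ≡ 0 (mod 4).
    The inverse of 3 mod 4 is 3 (since 3·3 = 9 = 2·4 + 1), so t ≡ 3·0 = 0 ≡ 0 (mod 4).
    Then x = 5 + 7·0 = 5, valid modulo lcm(7, 4) = 28: x ≡ 5 (mod 28).
  Combine with x ≡ 4 (mod 19); new modulus lcm = 532.
    Write x = 5 + 28·t and substitute into x ≡ 4 (mod 19): 28·t ≡ 4 − 5 = -1 (mod 19).
    Reduce coefficients mod 19: 9·t ≡ 18 (mod 19).
    The inverse of 9 mod 19 is 17 (since 9·17 = 153 = 8·19 + 1), so t ≡ 17·18 = 306 ≡ 2 (mod 19).
    Then x = 5 + 28·2 = 61, valid modulo lcm(28, 19) = 532: x ≡ 61 (mod 532).
  Combine with x ≡ 0 (mod 3); new modulus lcm = 1596.
    Write x = 61 + 532·t and substitute into x ≡ 0 (mod 3): 532·t ≡ 0 − 61 = -61 (mod 3).
    Reduce coefficients mod 3: 1·t ≡ 2 (mod 3).
    So t ≡ 2 (mod 3).
    Then x = 61 + 532·2 = 1125, valid modulo lcm(532, 3) = 1596: x ≡ 1125 (mod 1596).
Verify against each original: 1125 mod 7 = 5, 1125 mod 4 = 1, 1125 mod 19 = 4, 1125 mod 3 = 0.

x ≡ 1125 (mod 1596).


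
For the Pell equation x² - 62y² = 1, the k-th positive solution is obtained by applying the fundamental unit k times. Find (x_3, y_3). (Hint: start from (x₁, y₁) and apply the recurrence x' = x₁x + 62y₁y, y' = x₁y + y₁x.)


Step 1: Find the fundamental solution (x₁, y₁) of x² - 62y² = 1.
  Expand √62 as a continued fraction. a₀ = ⌊√62⌋ = 7; iterate m_{k+1} = d_k·a_k − m_k, d_{k+1} = (62 − m_{k+1}²)/d_k, a_{k+1} = ⌊(a₀ + m_{k+1})/d_{k+1}⌋ (starting m₀ = 0, d₀ = 1), with convergents p_k = a_k·p_{k-1} + p_{k-2}, q_k = a_k·q_{k-1} + q_{k-2} (p₋₁ = 1, q₋₁ = 0):
  k = 0: a₀ = 7; p₀/q₀ = 7/1; p₀² − 62·q₀² = 49 − 62 = -13.
  k = 1: m = 7, d = 13, a = ⌊(7 + 7)/13⌋ = 1; p/q = (1·7 + 1)/(1·1 + 0) = 8/1; p² − 62·q² = 64 − 62 = 2.
  k = 2: m = 6, d = 2, a = ⌊(7 + 6)/2⌋ = 6; p/q = (6·8 + 7)/(6·1 + 1) = 55/7; p² − 62·q² = 3025 − 3038 = -13.
  k = 3: m = 6, d = 13, a = ⌊(7 + 6)/13⌋ = 1; p/q = (1·55 + 8)/(1·7 + 1) = 63/8; p² − 62·q² = 3969 − 3968 = 1.
  The first convergent with p² − 62·q² = 1 gives the fundamental solution (x₁, y₁) = (63, 8).
Step 2: Apply the recurrence (x_{n+1}, y_{n+1}) = (x₁x_n + 62y₁y_n, x₁y_n + y₁x_n) repeatedly.
  From (x_1, y_1) = (63, 8): x_2 = 63·63 + 62·8·8 = 7937; y_2 = 63·8 + 8·63 = 1008.
  From (x_2, y_2) = (7937, 1008): x_3 = 63·7937 + 62·8·1008 = 999999; y_3 = 63·1008 + 8·7937 = 127000.
Step 3: Verify x_3² - 62·y_3² = 999998000001 - 999998000000 = 1 (should be 1). ✓

(x_1, y_1) = (63, 8); (x_3, y_3) = (999999, 127000).


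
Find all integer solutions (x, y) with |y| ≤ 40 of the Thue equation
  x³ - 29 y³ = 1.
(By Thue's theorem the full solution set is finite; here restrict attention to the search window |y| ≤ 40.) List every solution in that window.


The equation is x³ - 29y³ = 1. For fixed y, x³ = 29·y³ + 1, so a solution requires the RHS to be a perfect cube.
Strategy: iterate y from -40 to 40, compute RHS = 29·y³ + 1, and check whether it is a (positive or negative) perfect cube.
Check small values of y:
  y = 0: RHS = 1 = (1)³ ⇒ x = 1 works.
  y = 1: RHS = 30 is not a perfect cube.
  y = -1: RHS = -28 is not a perfect cube.
  y = 2: RHS = 233 is not a perfect cube.
  y = -2: RHS = -231 is not a perfect cube.
  y = 3: RHS = 784 is not a perfect cube.
  y = -3: RHS = -782 is not a perfect cube.
Continuing the search up to |y| = 40 finds no further solutions beyond those listed.
Collected solutions: (1, 0).

Solutions (with |y| ≤ 40): (1, 0).


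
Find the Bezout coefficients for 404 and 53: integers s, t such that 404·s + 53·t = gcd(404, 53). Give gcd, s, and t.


Euclidean algorithm on (404, 53) — divide until remainder is 0:
  404 = 7 · 53 + 33
  53 = 1 · 33 + 20
  33 = 1 · 20 + 13
  20 = 1 · 13 + 7
  13 = 1 · 7 + 6
  7 = 1 · 6 + 1
  6 = 6 · 1 + 0
gcd(404, 53) = 1.
Track Bezout coefficients alongside the remainders: start with r₀ = 404 = a·1 + b·0 (s = 1, t = 0) and r₁ = 53 = a·0 + b·1 (s = 0, t = 1); each new remainder r_{k+1} = r_{k-1} − q_k·r_k inherits s_{k+1} = s_{k-1} − q_k·s_k, t_{k+1} = t_{k-1} − q_k·t_k, so r_k = a·s_k + b·t_k at every step:
  q = 7: r = 33, s = 1 − 7·0 = 1, t = 0 − 7·1 = -7  (check: 404·1 + 53·(-7) = 33)
  q = 1: r = 20, s = 0 − 1·1 = -1, t = 1 − 1·(-7) = 8  (check: 404·(-1) + 53·8 = 20)
  q = 1: r = 13, s = 1 − 1·(-1) = 2, t = -7 − 1·8 = -15  (check: 404·2 + 53·(-15) = 13)
  q = 1: r = 7, s = -1 − 1·2 = -3, t = 8 − 1·(-15) = 23  (check: 404·(-3) + 53·23 = 7)
  q = 1: r = 6, s = 2 − 1·(-3) = 5, t = -15 − 1·23 = -38  (check: 404·5 + 53·(-38) = 6)
  q = 1: r = 1, s = -3 − 1·5 = -8, t = 23 − 1·(-38) = 61  (check: 404·(-8) + 53·61 = 1)
The row with r = 1 (the gcd) gives the Bezout coefficients s = -8, t = 61.
Result: 404 · (-8) + 53 · (61) = 1.

gcd(404, 53) = 1; s = -8, t = 61 (check: 404·(-8) + 53·61 = 1).


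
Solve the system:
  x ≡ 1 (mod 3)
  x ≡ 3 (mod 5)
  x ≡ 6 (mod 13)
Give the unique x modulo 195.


Moduli 3, 5, 13 are pairwise coprime; by CRT there is a unique solution modulo M = 3 · 5 · 13 = 195.
Solve pairwise, accumulating the modulus:
  Start with x ≡ 1 (mod 3).
  Combine with x ≡ 3 (mod 5): since gcd(3, 5) = 1, we get a unique residue mod 15.
    Write x = 1 + 3·t and substitute into x ≡ 3 (mod 5): 3·t ≡ 3 − 1 = 2 (mod 5).
    The inverse of 3 mod 5 is 2 (since 3·2 = 6 = 1·5 + 1), so t ≡ 2·2 = 4 ≡ 4 (mod 5).
    Then x = 1 + 3·4 = 13, valid modulo lcm(3, 5) = 15: x ≡ 13 (mod 15).
  Combine with x ≡ 6 (mod 13): since gcd(15, 13) = 1, we get a unique residue mod 195.
    Write x = 13 + 15·t and substitute into x ≡ 6 (mod 13): 15·t ≡ 6 − 13 = -7 (mod 13).
    Reduce coefficients mod 13: 2·t ≡ 6 (mod 13).
    The inverse of 2 mod 13 is 7 (since 2·7 = 14 = 1·13 + 1), so t ≡ 7·6 = 42 ≡ 3 (mod 13).
    Then x = 13 + 15·3 = 58, valid modulo lcm(15, 13) = 195: x ≡ 58 (mod 195).
Verify: 58 mod 3 = 1 ✓, 58 mod 5 = 3 ✓, 58 mod 13 = 6 ✓.

x ≡ 58 (mod 195).


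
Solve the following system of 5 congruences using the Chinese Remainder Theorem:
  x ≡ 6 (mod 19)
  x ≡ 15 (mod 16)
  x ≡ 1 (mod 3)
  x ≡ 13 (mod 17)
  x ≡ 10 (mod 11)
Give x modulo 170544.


Product of moduli M = 19 · 16 · 3 · 17 · 11 = 170544.
Merge one congruence at a time:
  Start: x ≡ 6 (mod 19).
  Combine with x ≡ 15 (mod 16); new modulus lcm = 304.
    Write x = 6 + 19·t and substitute into x ≡ 15 (mod 16): 19·t ≡ 15 − 6 = 9 (mod 16).
    Reduce coefficients mod 16: 3·t ≡ 9 (mod 16).
    The inverse of 3 mod 16 is 11 (since 3·11 = 33 = 2·16 + 1), so t ≡ 11·9 = 99 ≡ 3 (mod 16).
    Then x = 6 + 19·3 = 63, valid modulo lcm(19, 16) = 304: x ≡ 63 (mod 304).
  Combine with x ≡ 1 (mod 3); new modulus lcm = 912.
    Write x = 63 + 304·t and substitute into x ≡ 1 (mod 3): 304·t ≡ 1 − 63 = -62 (mod 3).
    Reduce coefficients mod 3: 1·t ≡ 1 (mod 3).
    So t ≡ 1 (mod 3).
    Then x = 63 + 304·1 = 367, valid modulo lcm(304, 3) = 912: x ≡ 367 (mod 912).
  Combine with x ≡ 13 (mod 17); new modulus lcm = 15504.
    Write x = 367 + 912·t and substitute into x ≡ 13 (mod 17): 912·t ≡ 13 − 367 = -354 (mod 17).
    Reduce coefficients mod 17: 11·t ≡ 3 (mod 17).
    The inverse of 11 mod 17 is 14 (since 11·14 = 154 = 9·17 + 1), so t ≡ 14·3 = 42 ≡ 8 (mod 17).
    Then x = 367 + 912·8 = 7663, valid modulo lcm(912, 17) = 15504: x ≡ 7663 (mod 15504).
  Combine with x ≡ 10 (mod 11); new modulus lcm = 170544.
    Write x = 7663 + 15504·t and substitute into x ≡ 10 (mod 11): 15504·t ≡ 10 − 7663 = -7653 (mod 11).
    Reduce coefficients mod 11: 5·t ≡ 3 (mod 11).
    The inverse of 5 mod 11 is 9 (since 5·9 = 45 = 4·11 + 1), so t ≡ 9·3 = 27 ≡ 5 (mod 11).
    Then x = 7663 + 15504·5 = 85183, valid modulo lcm(15504, 11) = 170544: x ≡ 85183 (mod 170544).
Verify against each original: 85183 mod 19 = 6, 85183 mod 16 = 15, 85183 mod 3 = 1, 85183 mod 17 = 13, 85183 mod 11 = 10.

x ≡ 85183 (mod 170544).


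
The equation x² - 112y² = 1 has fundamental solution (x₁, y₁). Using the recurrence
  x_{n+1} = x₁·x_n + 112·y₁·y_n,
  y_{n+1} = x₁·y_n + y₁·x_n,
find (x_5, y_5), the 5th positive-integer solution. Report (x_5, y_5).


Step 1: Find the fundamental solution (x₁, y₁) of x² - 112y² = 1.
  Expand √112 as a continued fraction. a₀ = ⌊√112⌋ = 10; iterate m_{k+1} = d_k·a_k − m_k, d_{k+1} = (112 − m_{k+1}²)/d_k, a_{k+1} = ⌊(a₀ + m_{k+1})/d_{k+1}⌋ (starting m₀ = 0, d₀ = 1), with convergents p_k = a_k·p_{k-1} + p_{k-2}, q_k = a_k·q_{k-1} + q_{k-2} (p₋₁ = 1, q₋₁ = 0):
  k = 0: a₀ = 10; p₀/q₀ = 10/1; p₀² − 112·q₀² = 100 − 112 = -12.
  k = 1: m = 10, d = 12, a = ⌊(10 + 10)/12⌋ = 1; p/q = (1·10 + 1)/(1·1 + 0) = 11/1; p² − 112·q² = 121 − 112 = 9.
  k = 2: m = 2, d = 9, a = ⌊(10 + 2)/9⌋ = 1; p/q = (1·11 + 10)/(1·1 + 1) = 21/2; p² − 112·q² = 441 − 448 = -7.
  k = 3: m = 7, d = 7, a = ⌊(10 + 7)/7⌋ = 2; p/q = (2·21 + 11)/(2·2 + 1) = 53/5; p² − 112·q² = 2809 − 2800 = 9.
  k = 4: m = 7, d = 9, a = ⌊(10 + 7)/9⌋ = 1; p/q = (1·53 + 21)/(1·5 + 2) = 74/7; p² − 112·q² = 5476 − 5488 = -12.
  k = 5: m = 2, d = 12, a = ⌊(10 + 2)/12⌋ = 1; p/q = (1·74 + 53)/(1·7 + 5) = 127/12; p² − 112·q² = 16129 − 16128 = 1.
  The first convergent with p² − 112·q² = 1 gives the fundamental solution (x₁, y₁) = (127, 12).
Step 2: Apply the recurrence (x_{n+1}, y_{n+1}) = (x₁x_n + 112y₁y_n, x₁y_n + y₁x_n) repeatedly.
  From (x_1, y_1) = (127, 12): x_2 = 127·127 + 112·12·12 = 32257; y_2 = 127·12 + 12·127 = 3048.
  From (x_2, y_2) = (32257, 3048): x_3 = 127·32257 + 112·12·3048 = 8193151; y_3 = 127·3048 + 12·32257 = 774180.
  From (x_3, y_3) = (8193151, 774180): x_4 = 127·8193151 + 112·12·774180 = 2081028097; y_4 = 127·774180 + 12·8193151 = 196638672.
  From (x_4, y_4) = (2081028097, 196638672): x_5 = 127·2081028097 + 112·12·196638672 = 528572943487; y_5 = 127·196638672 + 12·2081028097 = 49945448508.
Step 3: Verify x_5² - 112·y_5² = 279389356586511295719169 - 279389356586511295719168 = 1 (should be 1). ✓

(x_1, y_1) = (127, 12); (x_5, y_5) = (528572943487, 49945448508).


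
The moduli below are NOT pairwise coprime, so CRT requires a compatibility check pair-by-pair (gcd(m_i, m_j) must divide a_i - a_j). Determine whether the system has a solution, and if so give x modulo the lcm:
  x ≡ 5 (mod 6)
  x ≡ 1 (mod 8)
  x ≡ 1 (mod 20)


Moduli 6, 8, 20 are not pairwise coprime, so CRT works modulo lcm(m_i) when all pairwise compatibility conditions hold.
Pairwise compatibility: gcd(m_i, m_j) must divide a_i - a_j for every pair.
Merge one congruence at a time:
  Start: x ≡ 5 (mod 6).
  Combine with x ≡ 1 (mod 8): gcd(6, 8) = 2; 1 - 5 = -4, which IS divisible by 2, so compatible.
    Write x = 5 + 6·t and substitute into x ≡ 1 (mod 8): 6·t ≡ 1 − 5 = -4 (mod 8).
    Divide the congruence (and modulus) by g = 2: 3·t ≡ -2 (mod 4).
    Reduce coefficients mod 4: 3·t ≡ 2 (mod 4).
    The inverse of 3 mod 4 is 3 (since 3·3 = 9 = 2·4 + 1), so t ≡ 3·2 = 6 ≡ 2 (mod 4).
    Then x = 5 + 6·2 = 17, valid modulo lcm(6, 8) = 24: x ≡ 17 (mod 24).
  Combine with x ≡ 1 (mod 20): gcd(24, 20) = 4; 1 - 17 = -16, which IS divisible by 4, so compatible.
    Write x = 17 + 24·t and substitute into x ≡ 1 (mod 20): 24·t ≡ 1 − 17 = -16 (mod 20).
    Divide the congruence (and modulus) by g = 4: 6·t ≡ -4 (mod 5).
    Reduce coefficients mod 5: 1·t ≡ 1 (mod 5).
    So t ≡ 1 (mod 5).
    Then x = 17 + 24·1 = 41, valid modulo lcm(24, 20) = 120: x ≡ 41 (mod 120).
Verify: 41 mod 6 = 5, 41 mod 8 = 1, 41 mod 20 = 1.

x ≡ 41 (mod 120).


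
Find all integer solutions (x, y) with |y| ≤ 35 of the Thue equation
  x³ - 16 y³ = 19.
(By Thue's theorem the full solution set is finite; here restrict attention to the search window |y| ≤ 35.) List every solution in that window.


The equation is x³ - 16y³ = 19. For fixed y, x³ = 16·y³ + 19, so a solution requires the RHS to be a perfect cube.
Strategy: iterate y from -35 to 35, compute RHS = 16·y³ + 19, and check whether it is a (positive or negative) perfect cube.
Check small values of y:
  y = 0: RHS = 19 is not a perfect cube.
  y = 1: RHS = 35 is not a perfect cube.
  y = -1: RHS = 3 is not a perfect cube.
  y = 2: RHS = 147 is not a perfect cube.
  y = -2: RHS = -109 is not a perfect cube.
  y = 3: RHS = 451 is not a perfect cube.
  y = -3: RHS = -413 is not a perfect cube.
Continuing the search up to |y| = 35 finds no solutions either.
No (x, y) in the scanned range satisfies the equation.

No integer solutions with |y| ≤ 35.


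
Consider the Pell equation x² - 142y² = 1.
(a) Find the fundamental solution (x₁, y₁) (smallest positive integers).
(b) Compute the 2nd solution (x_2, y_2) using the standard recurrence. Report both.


Step 1: Find the fundamental solution (x₁, y₁) of x² - 142y² = 1.
  Expand √142 as a continued fraction. a₀ = ⌊√142⌋ = 11; iterate m_{k+1} = d_k·a_k − m_k, d_{k+1} = (142 − m_{k+1}²)/d_k, a_{k+1} = ⌊(a₀ + m_{k+1})/d_{k+1}⌋ (starting m₀ = 0, d₀ = 1), with convergents p_k = a_k·p_{k-1} + p_{k-2}, q_k = a_k·q_{k-1} + q_{k-2} (p₋₁ = 1, q₋₁ = 0):
  k = 0: a₀ = 11; p₀/q₀ = 11/1; p₀² − 142·q₀² = 121 − 142 = -21.
  k = 1: m = 11, d = 21, a = ⌊(11 + 11)/21⌋ = 1; p/q = (1·11 + 1)/(1·1 + 0) = 12/1; p² − 142·q² = 144 − 142 = 2.
  k = 2: m = 10, d = 2, a = ⌊(11 + 10)/2⌋ = 10; p/q = (10·12 + 11)/(10·1 + 1) = 131/11; p² − 142·q² = 17161 − 17182 = -21.
  k = 3: m = 10, d = 21, a = ⌊(11 + 10)/21⌋ = 1; p/q = (1·131 + 12)/(1·11 + 1) = 143/12; p² − 142·q² = 20449 − 20448 = 1.
  The first convergent with p² − 142·q² = 1 gives the fundamental solution (x₁, y₁) = (143, 12).
Step 2: Apply the recurrence (x_{n+1}, y_{n+1}) = (x₁x_n + 142y₁y_n, x₁y_n + y₁x_n) repeatedly.
  From (x_1, y_1) = (143, 12): x_2 = 143·143 + 142·12·12 = 40897; y_2 = 143·12 + 12·143 = 3432.
Step 3: Verify x_2² - 142·y_2² = 1672564609 - 1672564608 = 1 (should be 1). ✓

(x_1, y_1) = (143, 12); (x_2, y_2) = (40897, 3432).


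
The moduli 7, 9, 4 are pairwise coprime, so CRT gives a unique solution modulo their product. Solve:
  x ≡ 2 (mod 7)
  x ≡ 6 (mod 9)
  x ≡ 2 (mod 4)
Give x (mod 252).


Moduli 7, 9, 4 are pairwise coprime; by CRT there is a unique solution modulo M = 7 · 9 · 4 = 252.
Solve pairwise, accumulating the modulus:
  Start with x ≡ 2 (mod 7).
  Combine with x ≡ 6 (mod 9): since gcd(7, 9) = 1, we get a unique residue mod 63.
    Write x = 2 + 7·t and substitute into x ≡ 6 (mod 9): 7·t ≡ 6 − 2 = 4 (mod 9).
    The inverse of 7 mod 9 is 4 (since 7·4 = 28 = 3·9 + 1), so t ≡ 4·4 = 16 ≡ 7 (mod 9).
    Then x = 2 + 7·7 = 51, valid modulo lcm(7, 9) = 63: x ≡ 51 (mod 63).
  Combine with x ≡ 2 (mod 4): since gcd(63, 4) = 1, we get a unique residue mod 252.
    Write x = 51 + 63·t and substitute into x ≡ 2 (mod 4): 63·t ≡ 2 − 51 = -49 (mod 4).
    Reduce coefficients mod 4: 3·t ≡ 3 (mod 4).
    The inverse of 3 mod 4 is 3 (since 3·3 = 9 = 2·4 + 1), so t ≡ 3·3 = 9 ≡ 1 (mod 4).
    Then x = 51 + 63·1 = 114, valid modulo lcm(63, 4) = 252: x ≡ 114 (mod 252).
Verify: 114 mod 7 = 2 ✓, 114 mod 9 = 6 ✓, 114 mod 4 = 2 ✓.

x ≡ 114 (mod 252).


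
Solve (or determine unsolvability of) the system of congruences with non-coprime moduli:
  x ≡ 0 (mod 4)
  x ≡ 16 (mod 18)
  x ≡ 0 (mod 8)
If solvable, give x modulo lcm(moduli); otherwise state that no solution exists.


Moduli 4, 18, 8 are not pairwise coprime, so CRT works modulo lcm(m_i) when all pairwise compatibility conditions hold.
Pairwise compatibility: gcd(m_i, m_j) must divide a_i - a_j for every pair.
Merge one congruence at a time:
  Start: x ≡ 0 (mod 4).
  Combine with x ≡ 16 (mod 18): gcd(4, 18) = 2; 16 - 0 = 16, which IS divisible by 2, so compatible.
    Write x = 0 + 4·t and substitute into x ≡ 16 (mod 18): 4·t ≡ 16 − 0 = 16 (mod 18).
    Divide the congruence (and modulus) by g = 2: 2·t ≡ 8 (mod 9).
    The inverse of 2 mod 9 is 5 (since 2·5 = 10 = 1·9 + 1), so t ≡ 5·8 = 40 ≡ 4 (mod 9).
    Then x = 0 + 4·4 = 16, valid modulo lcm(4, 18) = 36: x ≡ 16 (mod 36).
  Combine with x ≡ 0 (mod 8): gcd(36, 8) = 4; 0 - 16 = -16, which IS divisible by 4, so compatible.
    Write x = 16 + 36·t and substitute into x ≡ 0 (mod 8): 36·t ≡ 0 − 16 = -16 (mod 8).
    Divide the congruence (and modulus) by g = 4: 9·t ≡ -4 (mod 2).
    Reduce coefficients mod 2: 1·t ≡ 0 (mod 2).
    So t ≡ 0 (mod 2).
    Then x = 16 + 36·0 = 16, valid modulo lcm(36, 8) = 72: x ≡ 16 (mod 72).
Verify: 16 mod 4 = 0, 16 mod 18 = 16, 16 mod 8 = 0.

x ≡ 16 (mod 72).


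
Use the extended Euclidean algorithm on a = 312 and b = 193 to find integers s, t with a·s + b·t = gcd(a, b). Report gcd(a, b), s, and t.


Euclidean algorithm on (312, 193) — divide until remainder is 0:
  312 = 1 · 193 + 119
  193 = 1 · 119 + 74
  119 = 1 · 74 + 45
  74 = 1 · 45 + 29
  45 = 1 · 29 + 16
  29 = 1 · 16 + 13
  16 = 1 · 13 + 3
  13 = 4 · 3 + 1
  3 = 3 · 1 + 0
gcd(312, 193) = 1.
Track Bezout coefficients alongside the remainders: start with r₀ = 312 = a·1 + b·0 (s = 1, t = 0) and r₁ = 193 = a·0 + b·1 (s = 0, t = 1); each new remainder r_{k+1} = r_{k-1} − q_k·r_k inherits s_{k+1} = s_{k-1} − q_k·s_k, t_{k+1} = t_{k-1} − q_k·t_k, so r_k = a·s_k + b·t_k at every step:
  q = 1: r = 119, s = 1 − 1·0 = 1, t = 0 − 1·1 = -1  (check: 312·1 + 193·(-1) = 119)
  q = 1: r = 74, s = 0 − 1·1 = -1, t = 1 − 1·(-1) = 2  (check: 312·(-1) + 193·2 = 74)
  q = 1: r = 45, s = 1 − 1·(-1) = 2, t = -1 − 1·2 = -3  (check: 312·2 + 193·(-3) = 45)
  q = 1: r = 29, s = -1 − 1·2 = -3, t = 2 − 1·(-3) = 5  (check: 312·(-3) + 193·5 = 29)
  q = 1: r = 16, s = 2 − 1·(-3) = 5, t = -3 − 1·5 = -8  (check: 312·5 + 193·(-8) = 16)
  q = 1: r = 13, s = -3 − 1·5 = -8, t = 5 − 1·(-8) = 13  (check: 312·(-8) + 193·13 = 13)
  q = 1: r = 3, s = 5 − 1·(-8) = 13, t = -8 − 1·13 = -21  (check: 312·13 + 193·(-21) = 3)
  q = 4: r = 1, s = -8 − 4·13 = -60, t = 13 − 4·(-21) = 97  (check: 312·(-60) + 193·97 = 1)
The row with r = 1 (the gcd) gives the Bezout coefficients s = -60, t = 97.
Result: 312 · (-60) + 193 · (97) = 1.

gcd(312, 193) = 1; s = -60, t = 97 (check: 312·(-60) + 193·97 = 1).


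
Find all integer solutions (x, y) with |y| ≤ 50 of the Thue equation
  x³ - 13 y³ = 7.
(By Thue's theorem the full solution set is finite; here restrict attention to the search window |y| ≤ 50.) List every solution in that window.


The equation is x³ - 13y³ = 7. For fixed y, x³ = 13·y³ + 7, so a solution requires the RHS to be a perfect cube.
Strategy: iterate y from -50 to 50, compute RHS = 13·y³ + 7, and check whether it is a (positive or negative) perfect cube.
Check small values of y:
  y = 0: RHS = 7 is not a perfect cube.
  y = 1: RHS = 20 is not a perfect cube.
  y = -1: RHS = -6 is not a perfect cube.
  y = 2: RHS = 111 is not a perfect cube.
  y = -2: RHS = -97 is not a perfect cube.
  y = 3: RHS = 358 is not a perfect cube.
  y = -3: RHS = -344 is not a perfect cube.
Continuing the search up to |y| = 50 finds no solutions either.
No (x, y) in the scanned range satisfies the equation.

No integer solutions with |y| ≤ 50.


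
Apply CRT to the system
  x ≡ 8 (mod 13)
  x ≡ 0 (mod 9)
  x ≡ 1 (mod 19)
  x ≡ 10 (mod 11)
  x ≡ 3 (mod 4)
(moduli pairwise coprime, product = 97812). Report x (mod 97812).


Product of moduli M = 13 · 9 · 19 · 11 · 4 = 97812.
Merge one congruence at a time:
  Start: x ≡ 8 (mod 13).
  Combine with x ≡ 0 (mod 9); new modulus lcm = 117.
    Write x = 8 + 13·t and substitute into x ≡ 0 (mod 9): 13·t ≡ 0 − 8 = -8 (mod 9).
    Reduce coefficients mod 9: 4·t ≡ 1 (mod 9).
    The inverse of 4 mod 9 is 7 (since 4·7 = 28 = 3·9 + 1), so t ≡ 7·1 = 7 ≡ 7 (mod 9).
    Then x = 8 + 13·7 = 99, valid modulo lcm(13, 9) = 117: x ≡ 99 (mod 117).
  Combine with x ≡ 1 (mod 19); new modulus lcm = 2223.
    Write x = 99 + 117·t and substitute into x ≡ 1 (mod 19): 117·t ≡ 1 − 99 = -98 (mod 19).
    Reduce coefficients mod 19: 3·t ≡ 16 (mod 19).
    The inverse of 3 mod 19 is 13 (since 3·13 = 39 = 2·19 + 1), so t ≡ 13·16 = 208 ≡ 18 (mod 19).
    Then x = 99 + 117·18 = 2205, valid modulo lcm(117, 19) = 2223: x ≡ 2205 (mod 2223).
  Combine with x ≡ 10 (mod 11); new modulus lcm = 24453.
    Write x = 2205 + 2223·t and substitute into x ≡ 10 (mod 11): 2223·t ≡ 10 − 2205 = -2195 (mod 11).
    Reduce coefficients mod 11: 1·t ≡ 5 (mod 11).
    So t ≡ 5 (mod 11).
    Then x = 2205 + 2223·5 = 13320, valid modulo lcm(2223, 11) = 24453: x ≡ 13320 (mod 24453).
  Combine with x ≡ 3 (mod 4); new modulus lcm = 97812.
    Write x = 13320 + 24453·t and substitute into x ≡ 3 (mod 4): 24453·t ≡ 3 − 13320 = -13317 (mod 4).
    Reduce coefficients mod 4: 1·t ≡ 3 (mod 4).
    So t ≡ 3 (mod 4).
    Then x = 13320 + 24453·3 = 86679, valid modulo lcm(24453, 4) = 97812: x ≡ 86679 (mod 97812).
Verify against each original: 86679 mod 13 = 8, 86679 mod 9 = 0, 86679 mod 19 = 1, 86679 mod 11 = 10, 86679 mod 4 = 3.

x ≡ 86679 (mod 97812).


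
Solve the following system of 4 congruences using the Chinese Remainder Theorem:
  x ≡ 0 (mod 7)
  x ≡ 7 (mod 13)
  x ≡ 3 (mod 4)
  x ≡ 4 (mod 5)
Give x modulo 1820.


Product of moduli M = 7 · 13 · 4 · 5 = 1820.
Merge one congruence at a time:
  Start: x ≡ 0 (mod 7).
  Combine with x ≡ 7 (mod 13); new modulus lcm = 91.
    Write x = 0 + 7·t and substitute into x ≡ 7 (mod 13): 7·t ≡ 7 − 0 = 7 (mod 13).
    The inverse of 7 mod 13 is 2 (since 7·2 = 14 = 1·13 + 1), so t ≡ 2·7 = 14 ≡ 1 (mod 13).
    Then x = 0 + 7·1 = 7, valid modulo lcm(7, 13) = 91: x ≡ 7 (mod 91).
  Combine with x ≡ 3 (mod 4); new modulus lcm = 364.
    Write x = 7 + 91·t and substitute into x ≡ 3 (mod 4): 91·t ≡ 3 − 7 = -4 (mod 4).
    Reduce coefficients mod 4: 3·t ≡ 0 (mod 4).
    The inverse of 3 mod 4 is 3 (since 3·3 = 9 = 2·4 + 1), so t ≡ 3·0 = 0 ≡ 0 (mod 4).
    Then x = 7 + 91·0 = 7, valid modulo lcm(91, 4) = 364: x ≡ 7 (mod 364).
  Combine with x ≡ 4 (mod 5); new modulus lcm = 1820.
    Write x = 7 + 364·t and substitute into x ≡ 4 (mod 5): 364·t ≡ 4 − 7 = -3 (mod 5).
    Reduce coefficients mod 5: 4·t ≡ 2 (mod 5).
    The inverse of 4 mod 5 is 4 (since 4·4 = 16 = 3·5 + 1), so t ≡ 4·2 = 8 ≡ 3 (mod 5).
    Then x = 7 + 364·3 = 1099, valid modulo lcm(364, 5) = 1820: x ≡ 1099 (mod 1820).
Verify against each original: 1099 mod 7 = 0, 1099 mod 13 = 7, 1099 mod 4 = 3, 1099 mod 5 = 4.

x ≡ 1099 (mod 1820).


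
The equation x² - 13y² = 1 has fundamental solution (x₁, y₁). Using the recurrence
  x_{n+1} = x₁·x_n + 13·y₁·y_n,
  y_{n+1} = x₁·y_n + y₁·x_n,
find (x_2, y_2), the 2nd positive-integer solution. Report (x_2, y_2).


Step 1: Find the fundamental solution (x₁, y₁) of x² - 13y² = 1.
  Expand √13 as a continued fraction. a₀ = ⌊√13⌋ = 3; iterate m_{k+1} = d_k·a_k − m_k, d_{k+1} = (13 − m_{k+1}²)/d_k, a_{k+1} = ⌊(a₀ + m_{k+1})/d_{k+1}⌋ (starting m₀ = 0, d₀ = 1), with convergents p_k = a_k·p_{k-1} + p_{k-2}, q_k = a_k·q_{k-1} + q_{k-2} (p₋₁ = 1, q₋₁ = 0):
  k = 0: a₀ = 3; p₀/q₀ = 3/1; p₀² − 13·q₀² = 9 − 13 = -4.
  k = 1: m = 3, d = 4, a = ⌊(3 + 3)/4⌋ = 1; p/q = (1·3 + 1)/(1·1 + 0) = 4/1; p² − 13·q² = 16 − 13 = 3.
  k = 2: m = 1, d = 3, a = ⌊(3 + 1)/3⌋ = 1; p/q = (1·4 + 3)/(1·1 + 1) = 7/2; p² − 13·q² = 49 − 52 = -3.
  k = 3: m = 2, d = 3, a = ⌊(3 + 2)/3⌋ = 1; p/q = (1·7 + 4)/(1·2 + 1) = 11/3; p² − 13·q² = 121 − 117 = 4.
  k = 4: m = 1, d = 4, a = ⌊(3 + 1)/4⌋ = 1; p/q = (1·11 + 7)/(1·3 + 2) = 18/5; p² − 13·q² = 324 − 325 = -1.
  k = 5: m = 3, d = 1, a = ⌊(3 + 3)/1⌋ = 6; p/q = (6·18 + 11)/(6·5 + 3) = 119/33; p² − 13·q² = 14161 − 14157 = 4.
  k = 6: m = 3, d = 4, a = ⌊(3 + 3)/4⌋ = 1; p/q = (1·119 + 18)/(1·33 + 5) = 137/38; p² − 13·q² = 18769 − 18772 = -3.
  k = 7: m = 1, d = 3, a = ⌊(3 + 1)/3⌋ = 1; p/q = (1·137 + 119)/(1·38 + 33) = 256/71; p² − 13·q² = 65536 − 65533 = 3.
  k = 8: m = 2, d = 3, a = ⌊(3 + 2)/3⌋ = 1; p/q = (1·256 + 137)/(1·71 + 38) = 393/109; p² − 13·q² = 154449 − 154453 = -4.
  k = 9: m = 1, d = 4, a = ⌊(3 + 1)/4⌋ = 1; p/q = (1·393 + 256)/(1·109 + 71) = 649/180; p² − 13·q² = 421201 − 421200 = 1.
  The first convergent with p² − 13·q² = 1 gives the fundamental solution (x₁, y₁) = (649, 180).
Step 2: Apply the recurrence (x_{n+1}, y_{n+1}) = (x₁x_n + 13y₁y_n, x₁y_n + y₁x_n) repeatedly.
  From (x_1, y_1) = (649, 180): x_2 = 649·649 + 13·180·180 = 842401; y_2 = 649·180 + 180·649 = 233640.
Step 3: Verify x_2² - 13·y_2² = 709639444801 - 709639444800 = 1 (should be 1). ✓

(x_1, y_1) = (649, 180); (x_2, y_2) = (842401, 233640).


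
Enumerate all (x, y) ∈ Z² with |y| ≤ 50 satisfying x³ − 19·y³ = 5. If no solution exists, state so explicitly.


The equation is x³ - 19y³ = 5. For fixed y, x³ = 19·y³ + 5, so a solution requires the RHS to be a perfect cube.
Strategy: iterate y from -50 to 50, compute RHS = 19·y³ + 5, and check whether it is a (positive or negative) perfect cube.
Check small values of y:
  y = 0: RHS = 5 is not a perfect cube.
  y = 1: RHS = 24 is not a perfect cube.
  y = -1: RHS = -14 is not a perfect cube.
  y = 2: RHS = 157 is not a perfect cube.
  y = -2: RHS = -147 is not a perfect cube.
  y = 3: RHS = 518 is not a perfect cube.
  y = -3: RHS = -508 is not a perfect cube.
Continuing the search up to |y| = 50 finds no solutions either.
No (x, y) in the scanned range satisfies the equation.

No integer solutions with |y| ≤ 50.


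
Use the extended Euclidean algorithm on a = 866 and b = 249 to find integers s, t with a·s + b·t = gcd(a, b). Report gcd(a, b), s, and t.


Euclidean algorithm on (866, 249) — divide until remainder is 0:
  866 = 3 · 249 + 119
  249 = 2 · 119 + 11
  119 = 10 · 11 + 9
  11 = 1 · 9 + 2
  9 = 4 · 2 + 1
  2 = 2 · 1 + 0
gcd(866, 249) = 1.
Track Bezout coefficients alongside the remainders: start with r₀ = 866 = a·1 + b·0 (s = 1, t = 0) and r₁ = 249 = a·0 + b·1 (s = 0, t = 1); each new remainder r_{k+1} = r_{k-1} − q_k·r_k inherits s_{k+1} = s_{k-1} − q_k·s_k, t_{k+1} = t_{k-1} − q_k·t_k, so r_k = a·s_k + b·t_k at every step:
  q = 3: r = 119, s = 1 − 3·0 = 1, t = 0 − 3·1 = -3  (check: 866·1 + 249·(-3) = 119)
  q = 2: r = 11, s = 0 − 2·1 = -2, t = 1 − 2·(-3) = 7  (check: 866·(-2) + 249·7 = 11)
  q = 10: r = 9, s = 1 − 10·(-2) = 21, t = -3 − 10·7 = -73  (check: 866·21 + 249·(-73) = 9)
  q = 1: r = 2, s = -2 − 1·21 = -23, t = 7 − 1·(-73) = 80  (check: 866·(-23) + 249·80 = 2)
  q = 4: r = 1, s = 21 − 4·(-23) = 113, t = -73 − 4·80 = -393  (check: 866·113 + 249·(-393) = 1)
The row with r = 1 (the gcd) gives the Bezout coefficients s = 113, t = -393.
Result: 866 · (113) + 249 · (-393) = 1.

gcd(866, 249) = 1; s = 113, t = -393 (check: 866·113 + 249·(-393) = 1).


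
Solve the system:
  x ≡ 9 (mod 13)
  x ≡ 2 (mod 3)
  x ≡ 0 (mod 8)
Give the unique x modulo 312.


Moduli 13, 3, 8 are pairwise coprime; by CRT there is a unique solution modulo M = 13 · 3 · 8 = 312.
Solve pairwise, accumulating the modulus:
  Start with x ≡ 9 (mod 13).
  Combine with x ≡ 2 (mod 3): since gcd(13, 3) = 1, we get a unique residue mod 39.
    Write x = 9 + 13·t and substitute into x ≡ 2 (mod 3): 13·t ≡ 2 − 9 = -7 (mod 3).
    Reduce coefficients mod 3: 1·t ≡ 2 (mod 3).
    So t ≡ 2 (mod 3).
    Then x = 9 + 13·2 = 35, valid modulo lcm(13, 3) = 39: x ≡ 35 (mod 39).
  Combine with x ≡ 0 (mod 8): since gcd(39, 8) = 1, we get a unique residue mod 312.
    Write x = 35 + 39·t and substitute into x ≡ 0 (mod 8): 39·t ≡ 0 − 35 = -35 (mod 8).
    Reduce coefficients mod 8: 7·t ≡ 5 (mod 8).
    The inverse of 7 mod 8 is 7 (since 7·7 = 49 = 6·8 + 1), so t ≡ 7·5 = 35 ≡ 3 (mod 8).
    Then x = 35 + 39·3 = 152, valid modulo lcm(39, 8) = 312: x ≡ 152 (mod 312).
Verify: 152 mod 13 = 9 ✓, 152 mod 3 = 2 ✓, 152 mod 8 = 0 ✓.

x ≡ 152 (mod 312).


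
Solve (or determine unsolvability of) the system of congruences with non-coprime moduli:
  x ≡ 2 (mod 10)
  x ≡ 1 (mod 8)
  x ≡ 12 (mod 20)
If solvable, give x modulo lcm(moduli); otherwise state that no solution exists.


Moduli 10, 8, 20 are not pairwise coprime, so CRT works modulo lcm(m_i) when all pairwise compatibility conditions hold.
Pairwise compatibility: gcd(m_i, m_j) must divide a_i - a_j for every pair.
Merge one congruence at a time:
  Start: x ≡ 2 (mod 10).
  Combine with x ≡ 1 (mod 8): gcd(10, 8) = 2, and 1 - 2 = -1 is NOT divisible by 2.
    ⇒ system is inconsistent (no integer solution).

No solution (the system is inconsistent).


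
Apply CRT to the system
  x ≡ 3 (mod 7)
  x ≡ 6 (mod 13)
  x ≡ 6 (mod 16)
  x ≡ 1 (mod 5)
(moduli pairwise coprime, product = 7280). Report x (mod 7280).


Product of moduli M = 7 · 13 · 16 · 5 = 7280.
Merge one congruence at a time:
  Start: x ≡ 3 (mod 7).
  Combine with x ≡ 6 (mod 13); new modulus lcm = 91.
    Write x = 3 + 7·t and substitute into x ≡ 6 (mod 13): 7·t ≡ 6 − 3 = 3 (mod 13).
    The inverse of 7 mod 13 is 2 (since 7·2 = 14 = 1·13 + 1), so t ≡ 2·3 = 6 ≡ 6 (mod 13).
    Then x = 3 + 7·6 = 45, valid modulo lcm(7, 13) = 91: x ≡ 45 (mod 91).
  Combine with x ≡ 6 (mod 16); new modulus lcm = 1456.
    Write x = 45 + 91·t and substitute into x ≡ 6 (mod 16): 91·t ≡ 6 − 45 = -39 (mod 16).
    Reduce coefficients mod 16: 11·t ≡ 9 (mod 16).
    The inverse of 11 mod 16 is 3 (since 11·3 = 33 = 2·16 + 1), so t ≡ 3·9 = 27 ≡ 11 (mod 16).
    Then x = 45 + 91·11 = 1046, valid modulo lcm(91, 16) = 1456: x ≡ 1046 (mod 1456).
  Combine with x ≡ 1 (mod 5); new modulus lcm = 7280.
    Write x = 1046 + 1456·t and substitute into x ≡ 1 (mod 5): 1456·t ≡ 1 − 1046 = -1045 (mod 5).
    Reduce coefficients mod 5: 1·t ≡ 0 (mod 5).
    So t ≡ 0 (mod 5).
    Then x = 1046 + 1456·0 = 1046, valid modulo lcm(1456, 5) = 7280: x ≡ 1046 (mod 7280).
Verify against each original: 1046 mod 7 = 3, 1046 mod 13 = 6, 1046 mod 16 = 6, 1046 mod 5 = 1.

x ≡ 1046 (mod 7280).


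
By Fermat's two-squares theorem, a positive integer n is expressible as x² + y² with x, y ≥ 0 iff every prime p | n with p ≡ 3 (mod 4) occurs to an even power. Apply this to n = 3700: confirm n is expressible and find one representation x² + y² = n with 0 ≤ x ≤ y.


Step 1: Factor n = 3700 = 2^2 · 5^2 · 37.
Step 2: Check the mod-4 condition on each prime factor: 2 = 2 (special); 5 ≡ 1 (mod 4), exponent 2; 37 ≡ 1 (mod 4), exponent 1.
All primes ≡ 3 (mod 4) appear to even exponent (or don't appear), so by the two-squares theorem n IS expressible as a sum of two squares.
Step 3: Build a representation. Group n = k² · m with k = 2 and m = 5 · 5 · 37 = 925 (a product of primes ≡ 1 (mod 4)); a representation of m scales to one of n via (k·x)² + (k·y)² = k²(x² + y²). Each prime p ≡ 1 (mod 4) is itself a sum of two squares; find a² by testing p − a² for a perfect square:
  5: 5 − 1² = 4 = 2² ⇒ 5 = 1² + 2².
  37: 37 − 1² = 36 = 6² ⇒ 37 = 1² + 6².
  Combine using the Brahmagupta–Fibonacci identity (a² + b²)(c² + d²) = (ac − bd)² + (ad + bc)² = (ac + bd)² + (ad − bc)²:
  5 · 5 = 25: from (1² + 2²)(1² + 2²), take (1·1 − 2·2, 1·2 + 2·1) = (1 − 4, 2 + 2) = (-3, 4); dropping signs (only squares matter) gives (3, 4); check 3² + 4² = 9 + 16 = 25 ✓.
  25 · 37 = 925: from (3² + 4²)(1² + 6²), take (3·1 − 4·6, 3·6 + 4·1) = (3 − 24, 18 + 4) = (-21, 22); dropping signs (only squares matter) gives (21, 22); check 21² + 22² = 441 + 484 = 925 ✓.
  Scale by k = 2: (2·21, 2·22) = (42, 44).
Step 4: Order so x ≤ y and verify: 42² + 44² = 1764 + 1936 = 3700 = n. ✓

n = 3700 = 42² + 44² (one valid representation with x ≤ y).


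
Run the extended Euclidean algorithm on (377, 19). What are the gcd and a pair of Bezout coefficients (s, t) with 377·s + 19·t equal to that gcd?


Euclidean algorithm on (377, 19) — divide until remainder is 0:
  377 = 19 · 19 + 16
  19 = 1 · 16 + 3
  16 = 5 · 3 + 1
  3 = 3 · 1 + 0
gcd(377, 19) = 1.
Track Bezout coefficients alongside the remainders: start with r₀ = 377 = a·1 + b·0 (s = 1, t = 0) and r₁ = 19 = a·0 + b·1 (s = 0, t = 1); each new remainder r_{k+1} = r_{k-1} − q_k·r_k inherits s_{k+1} = s_{k-1} − q_k·s_k, t_{k+1} = t_{k-1} − q_k·t_k, so r_k = a·s_k + b·t_k at every step:
  q = 19: r = 16, s = 1 − 19·0 = 1, t = 0 − 19·1 = -19  (check: 377·1 + 19·(-19) = 16)
  q = 1: r = 3, s = 0 − 1·1 = -1, t = 1 − 1·(-19) = 20  (check: 377·(-1) + 19·20 = 3)
  q = 5: r = 1, s = 1 − 5·(-1) = 6, t = -19 − 5·20 = -119  (check: 377·6 + 19·(-119) = 1)
The row with r = 1 (the gcd) gives the Bezout coefficients s = 6, t = -119.
Result: 377 · (6) + 19 · (-119) = 1.

gcd(377, 19) = 1; s = 6, t = -119 (check: 377·6 + 19·(-119) = 1).


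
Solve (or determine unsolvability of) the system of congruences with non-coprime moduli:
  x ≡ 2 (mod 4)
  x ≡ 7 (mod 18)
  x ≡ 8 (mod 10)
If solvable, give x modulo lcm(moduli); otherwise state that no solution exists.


Moduli 4, 18, 10 are not pairwise coprime, so CRT works modulo lcm(m_i) when all pairwise compatibility conditions hold.
Pairwise compatibility: gcd(m_i, m_j) must divide a_i - a_j for every pair.
Merge one congruence at a time:
  Start: x ≡ 2 (mod 4).
  Combine with x ≡ 7 (mod 18): gcd(4, 18) = 2, and 7 - 2 = 5 is NOT divisible by 2.
    ⇒ system is inconsistent (no integer solution).

No solution (the system is inconsistent).


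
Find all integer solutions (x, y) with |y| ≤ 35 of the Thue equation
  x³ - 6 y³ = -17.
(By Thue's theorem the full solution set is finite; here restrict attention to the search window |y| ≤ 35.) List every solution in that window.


The equation is x³ - 6y³ = -17. For fixed y, x³ = 6·y³ − 17, so a solution requires the RHS to be a perfect cube.
Strategy: iterate y from -35 to 35, compute RHS = 6·y³ − 17, and check whether it is a (positive or negative) perfect cube.
Check small values of y:
  y = 0: RHS = -17 is not a perfect cube.
  y = 1: RHS = -11 is not a perfect cube.
  y = -1: RHS = -23 is not a perfect cube.
  y = 2: RHS = 31 is not a perfect cube.
  y = -2: RHS = -65 is not a perfect cube.
  y = 3: RHS = 145 is not a perfect cube.
  y = -3: RHS = -179 is not a perfect cube.
Continuing the search up to |y| = 35 finds no solutions either.
No (x, y) in the scanned range satisfies the equation.

No integer solutions with |y| ≤ 35.


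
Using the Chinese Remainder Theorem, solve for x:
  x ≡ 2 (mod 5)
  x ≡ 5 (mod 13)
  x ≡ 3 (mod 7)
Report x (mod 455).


Moduli 5, 13, 7 are pairwise coprime; by CRT there is a unique solution modulo M = 5 · 13 · 7 = 455.
Solve pairwise, accumulating the modulus:
  Start with x ≡ 2 (mod 5).
  Combine with x ≡ 5 (mod 13): since gcd(5, 13) = 1, we get a unique residue mod 65.
    Write x = 2 + 5·t and substitute into x ≡ 5 (mod 13): 5·t ≡ 5 − 2 = 3 (mod 13).
    The inverse of 5 mod 13 is 8 (since 5·8 = 40 = 3·13 + 1), so t ≡ 8·3 = 24 ≡ 11 (mod 13).
    Then x = 2 + 5·11 = 57, valid modulo lcm(5, 13) = 65: x ≡ 57 (mod 65).
  Combine with x ≡ 3 (mod 7): since gcd(65, 7) = 1, we get a unique residue mod 455.
    Write x = 57 + 65·t and substitute into x ≡ 3 (mod 7): 65·t ≡ 3 − 57 = -54 (mod 7).
    Reduce coefficients mod 7: 2·t ≡ 2 (mod 7).
    The inverse of 2 mod 7 is 4 (since 2·4 = 8 = 1·7 + 1), so t ≡ 4·2 = 8 ≡ 1 (mod 7).
    Then x = 57 + 65·1 = 122, valid modulo lcm(65, 7) = 455: x ≡ 122 (mod 455).
Verify: 122 mod 5 = 2 ✓, 122 mod 13 = 5 ✓, 122 mod 7 = 3 ✓.

x ≡ 122 (mod 455).


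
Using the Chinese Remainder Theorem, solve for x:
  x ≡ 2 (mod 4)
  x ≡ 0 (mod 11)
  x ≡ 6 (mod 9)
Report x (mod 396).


Moduli 4, 11, 9 are pairwise coprime; by CRT there is a unique solution modulo M = 4 · 11 · 9 = 396.
Solve pairwise, accumulating the modulus:
  Start with x ≡ 2 (mod 4).
  Combine with x ≡ 0 (mod 11): since gcd(4, 11) = 1, we get a unique residue mod 44.
    Write x = 2 + 4·t and substitute into x ≡ 0 (mod 11): 4·t ≡ 0 − 2 = -2 (mod 11).
    Reduce coefficients mod 11: 4·t ≡ 9 (mod 11).
    The inverse of 4 mod 11 is 3 (since 4·3 = 12 = 1·11 + 1), so t ≡ 3·9 = 27 ≡ 5 (mod 11).
    Then x = 2 + 4·5 = 22, valid modulo lcm(4, 11) = 44: x ≡ 22 (mod 44).
  Combine with x ≡ 6 (mod 9): since gcd(44, 9) = 1, we get a unique residue mod 396.
    Write x = 22 + 44·t and substitute into x ≡ 6 (mod 9): 44·t ≡ 6 − 22 = -16 (mod 9).
    Reduce coefficients mod 9: 8·t ≡ 2 (mod 9).
    The inverse of 8 mod 9 is 8 (since 8·8 = 64 = 7·9 + 1), so t ≡ 8·2 = 16 ≡ 7 (mod 9).
    Then x = 22 + 44·7 = 330, valid modulo lcm(44, 9) = 396: x ≡ 330 (mod 396).
Verify: 330 mod 4 = 2 ✓, 330 mod 11 = 0 ✓, 330 mod 9 = 6 ✓.

x ≡ 330 (mod 396).


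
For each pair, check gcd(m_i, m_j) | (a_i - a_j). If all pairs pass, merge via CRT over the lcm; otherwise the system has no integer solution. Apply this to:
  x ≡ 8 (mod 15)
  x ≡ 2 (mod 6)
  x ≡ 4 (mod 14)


Moduli 15, 6, 14 are not pairwise coprime, so CRT works modulo lcm(m_i) when all pairwise compatibility conditions hold.
Pairwise compatibility: gcd(m_i, m_j) must divide a_i - a_j for every pair.
Merge one congruence at a time:
  Start: x ≡ 8 (mod 15).
  Combine with x ≡ 2 (mod 6): gcd(15, 6) = 3; 2 - 8 = -6, which IS divisible by 3, so compatible.
    Write x = 8 + 15·t and substitute into x ≡ 2 (mod 6): 15·t ≡ 2 − 8 = -6 (mod 6).
    Divide the congruence (and modulus) by g = 3: 5·t ≡ -2 (mod 2).
    Reduce coefficients mod 2: 1·t ≡ 0 (mod 2).
    So t ≡ 0 (mod 2).
    Then x = 8 + 15·0 = 8, valid modulo lcm(15, 6) = 30: x ≡ 8 (mod 30).
  Combine with x ≡ 4 (mod 14): gcd(30, 14) = 2; 4 - 8 = -4, which IS divisible by 2, so compatible.
    Write x = 8 + 30·t and substitute into x ≡ 4 (mod 14): 30·t ≡ 4 − 8 = -4 (mod 14).
    Divide the congruence (and modulus) by g = 2: 15·t ≡ -2 (mod 7).
    Reduce coefficients mod 7: 1·t ≡ 5 (mod 7).
    So t ≡ 5 (mod 7).
    Then x = 8 + 30·5 = 158, valid modulo lcm(30, 14) = 210: x ≡ 158 (mod 210).
Verify: 158 mod 15 = 8, 158 mod 6 = 2, 158 mod 14 = 4.

x ≡ 158 (mod 210).
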